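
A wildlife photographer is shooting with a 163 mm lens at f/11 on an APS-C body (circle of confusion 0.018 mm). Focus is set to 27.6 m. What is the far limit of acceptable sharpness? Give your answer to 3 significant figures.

34.7 m

Hyperfocal distance H = f²/(N·c) + f = 163²/(11 × 0.018) + 163 = 26569/0.198 + 163 ≈ 134349.9 mm ≈ 134.3 m.
Far limit Df = s·(H − f)/(H − s) = 27600 × (134349.9 − 163) / (134349.9 − 27600) = 27600 × 134186.9 / 106749.9 ≈ 34694 mm ≈ 34.7 m.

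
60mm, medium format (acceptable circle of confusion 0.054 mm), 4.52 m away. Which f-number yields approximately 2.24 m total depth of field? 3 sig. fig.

Write h = H − f = f²/(N·c). The thin-lens limits are Dn = s·h/(h + (s−f)) and Df = s·h/(h − (s−f)), so DoF = Df − Dn = 2·s·(s−f)·h / (h² − (s−f)²).
That is a quadratic in h: DoF·h² − 2·s·(s−f)·h − DoF·(s−f)² = 0 ⇒ h = (s−f)·(s + √(s² + DoF²)) / DoF = 4460 × (4520 + √(4520² + 2240²)) / 2240 = 4460 × (4520 + 5044.60) / 2240 ≈ 19044 mm.
Then N = f²/(c·h) = 60² / (0.054 × 19044) = 3600 / 1028.4 ≈ 3.50.

f/3.50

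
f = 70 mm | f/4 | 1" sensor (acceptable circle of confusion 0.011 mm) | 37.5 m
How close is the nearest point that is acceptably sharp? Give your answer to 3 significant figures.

28.1 m

Hyperfocal distance H = f²/(N·c) + f = 70²/(4 × 0.011) + 70 = 4900/0.044 + 70 ≈ 111433.6 mm ≈ 111.4 m.
Near limit Dn = s·(H − f)/(H + s − 2f) = 37500 × (111433.6 − 70) / (111433.6 + 37500 − 2 × 70) = 37500 × 111363.6 / 148793.6 ≈ 28067 mm ≈ 28.1 m.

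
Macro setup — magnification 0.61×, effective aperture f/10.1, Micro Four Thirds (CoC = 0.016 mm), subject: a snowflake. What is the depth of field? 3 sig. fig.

At magnification m, DoF ≈ 2·N_eff·c/m² = 2 × 10.1 × 0.016 / 0.61² = 0.3232 / 0.3721 ≈ 0.869 mm.

0.869 mm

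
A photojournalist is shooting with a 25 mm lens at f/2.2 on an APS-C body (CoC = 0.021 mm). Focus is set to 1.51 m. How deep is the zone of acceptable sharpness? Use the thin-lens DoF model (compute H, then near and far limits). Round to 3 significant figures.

Hyperfocal distance H = f²/(N·c) + f = 25²/(2.2 × 0.021) + 25 = 625/0.0462 + 25 ≈ 13553.1 mm ≈ 13.55 m.
Near limit Dn = s·(H − f)/(H + s − 2f) = 1510 × (13553.1 − 25) / (13553.1 + 1510 − 2 × 25) = 1510 × 13528.1 / 15013.1 ≈ 1360.64 mm.
Far limit Df = s·(H − f)/(H − s) = 1510 × (13553.1 − 25) / (13553.1 − 1510) = 1510 × 13528.1 / 12043.1 ≈ 1696.19 mm.
Depth of field = Df − Dn = 1696.19 − 1360.64 ≈ 335.55 mm.

336 mm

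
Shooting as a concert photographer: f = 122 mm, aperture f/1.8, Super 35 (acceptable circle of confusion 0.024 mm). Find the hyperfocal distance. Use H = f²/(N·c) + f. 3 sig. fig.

345 m

Hyperfocal distance H = f²/(N·c) + f = 122²/(1.8 × 0.024) + 122 = 14884/0.0432 + 122 ≈ 344659.0 mm ≈ 345 m.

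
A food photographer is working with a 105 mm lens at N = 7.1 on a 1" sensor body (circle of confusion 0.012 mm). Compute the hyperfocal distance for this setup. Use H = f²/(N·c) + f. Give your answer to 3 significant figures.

Hyperfocal distance H = f²/(N·c) + f = 105²/(7.1 × 0.012) + 105 = 11025/0.0852 + 105 ≈ 129506.4 mm ≈ 130 m.

130 m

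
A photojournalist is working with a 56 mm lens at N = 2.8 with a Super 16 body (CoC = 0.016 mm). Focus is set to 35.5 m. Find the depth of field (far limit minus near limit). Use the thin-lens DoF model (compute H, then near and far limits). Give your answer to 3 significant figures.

48.3 m

Hyperfocal distance H = f²/(N·c) + f = 56²/(2.8 × 0.016) + 56 = 3136/0.0448 + 56 ≈ 70056.0 mm ≈ 70.06 m.
Near limit Dn = s·(H − f)/(H + s − 2f) = 35500 × (70056.0 − 56) / (70056.0 + 35500 − 2 × 56) = 35500 × 70000.0 / 105444.0 ≈ 23567 mm.
Far limit Df = s·(H − f)/(H − s) = 35500 × (70056.0 − 56) / (70056.0 − 35500) = 35500 × 70000.0 / 34556.0 ≈ 71912 mm.
Depth of field = Df − Dn = 71912 − 23567 ≈ 48345 mm ≈ 48.3 m.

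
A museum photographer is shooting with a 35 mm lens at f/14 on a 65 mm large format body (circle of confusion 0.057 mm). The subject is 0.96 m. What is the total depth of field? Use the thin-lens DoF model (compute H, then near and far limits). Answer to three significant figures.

1.82 m

Hyperfocal distance H = f²/(N·c) + f = 35²/(14 × 0.057) + 35 = 1225/0.798 + 35 ≈ 1570.1 mm ≈ 1.570 m.
Near limit Dn = s·(H − f)/(H + s − 2f) = 960 × (1570.1 − 35) / (1570.1 + 960 − 2 × 35) = 960 × 1535.1 / 2460.1 ≈ 599.0 mm.
Far limit Df = s·(H − f)/(H − s) = 960 × (1570.1 − 35) / (1570.1 − 960) = 960 × 1535.1 / 610.1 ≈ 2415.5 mm.
Depth of field = Df − Dn = 2415.5 − 599.0 ≈ 1816.5 mm ≈ 1.82 m.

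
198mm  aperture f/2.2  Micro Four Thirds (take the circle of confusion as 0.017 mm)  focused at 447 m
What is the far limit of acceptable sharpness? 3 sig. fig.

Hyperfocal distance H = f²/(N·c) + f = 198²/(2.2 × 0.017) + 198 = 39204/0.0374 + 198 ≈ 1048433.3 mm ≈ 1048 m.
Far limit Df = s·(H − f)/(H − s) = 447000 × (1048433.3 − 198) / (1048433.3 − 447000) = 447000 × 1048235.3 / 601433.3 ≈ 779074 mm ≈ 779 m.

779 m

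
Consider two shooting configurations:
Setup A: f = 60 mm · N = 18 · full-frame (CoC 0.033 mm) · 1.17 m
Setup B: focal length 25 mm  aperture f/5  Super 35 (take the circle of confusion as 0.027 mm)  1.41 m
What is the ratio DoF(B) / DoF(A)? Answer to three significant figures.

Setup A: H = 60²/(18×0.033) + 60 ≈ 6120.6 mm; DoF = Df − Dn = 1432.33 − 988.89 ≈ 443.44 mm.
Setup B: H = 25²/(5×0.027) + 25 ≈ 4654.6 mm; DoF = Df − Dn = 2011.87 − 1085.32 ≈ 926.55 mm.
Ratio = 926.55 / 443.44 ≈ 2.09.

2.09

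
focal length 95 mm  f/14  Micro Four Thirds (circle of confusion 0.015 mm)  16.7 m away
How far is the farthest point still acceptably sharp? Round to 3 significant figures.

27.2 m

Hyperfocal distance H = f²/(N·c) + f = 95²/(14 × 0.015) + 95 = 9025/0.21 + 95 ≈ 43071.2 mm ≈ 43.07 m.
Far limit Df = s·(H − f)/(H − s) = 16700 × (43071.2 − 95) / (43071.2 − 16700) = 16700 × 42976.2 / 26371.2 ≈ 27215 mm ≈ 27.2 m.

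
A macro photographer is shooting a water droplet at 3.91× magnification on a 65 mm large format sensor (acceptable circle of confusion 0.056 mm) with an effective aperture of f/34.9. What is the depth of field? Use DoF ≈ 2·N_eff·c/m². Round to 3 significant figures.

At magnification m, DoF ≈ 2·N_eff·c/m² = 2 × 34.9 × 0.056 / 3.91² = 3.909 / 15.29 ≈ 0.256 mm.

0.256 mm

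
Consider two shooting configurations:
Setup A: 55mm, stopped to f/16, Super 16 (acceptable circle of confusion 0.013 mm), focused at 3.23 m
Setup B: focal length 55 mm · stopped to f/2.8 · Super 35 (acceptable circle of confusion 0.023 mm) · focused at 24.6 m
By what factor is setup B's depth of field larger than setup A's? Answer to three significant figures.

Setup A: H = 55²/(16×0.013) + 55 ≈ 14598.3 mm; DoF = Df − Dn = 4132.1 − 2651.2 ≈ 1480.9 mm.
Setup B: H = 55²/(2.8×0.023) + 55 ≈ 47027.0 mm; DoF = Df − Dn = 51523 − 16157 ≈ 35366 mm.
Ratio = 35366 / 1480.9 ≈ 23.9.

23.9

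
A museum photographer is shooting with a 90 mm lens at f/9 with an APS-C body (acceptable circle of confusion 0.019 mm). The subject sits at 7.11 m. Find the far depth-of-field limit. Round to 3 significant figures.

Hyperfocal distance H = f²/(N·c) + f = 90²/(9 × 0.019) + 90 = 8100/0.171 + 90 ≈ 47458.4 mm ≈ 47.46 m.
Far limit Df = s·(H − f)/(H − s) = 7110 × (47458.4 − 90) / (47458.4 − 7110) = 7110 × 47368.4 / 40348.4 ≈ 8347.0 mm ≈ 8.35 m.

8.35 m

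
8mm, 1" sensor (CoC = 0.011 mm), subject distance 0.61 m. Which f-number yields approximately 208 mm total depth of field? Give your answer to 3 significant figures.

f/1.60

Write h = H − f = f²/(N·c). The thin-lens limits are Dn = s·h/(h + (s−f)) and Df = s·h/(h − (s−f)), so DoF = Df − Dn = 2·s·(s−f)·h / (h² − (s−f)²).
That is a quadratic in h: DoF·h² − 2·s·(s−f)·h − DoF·(s−f)² = 0 ⇒ h = (s−f)·(s + √(s² + DoF²)) / DoF = 602 × (610 + √(610² + 208²)) / 208 = 602 × (610 + 644.487) / 208 ≈ 3630.8 mm.
Then N = f²/(c·h) = 8² / (0.011 × 3630.8) = 64 / 39.939 ≈ 1.60.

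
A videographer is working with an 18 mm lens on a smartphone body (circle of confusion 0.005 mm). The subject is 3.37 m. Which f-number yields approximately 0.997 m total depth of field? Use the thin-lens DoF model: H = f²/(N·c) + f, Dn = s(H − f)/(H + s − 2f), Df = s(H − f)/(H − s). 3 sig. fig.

f/2.80

Write h = H − f = f²/(N·c). The thin-lens limits are Dn = s·h/(h + (s−f)) and Df = s·h/(h − (s−f)), so DoF = Df − Dn = 2·s·(s−f)·h / (h² − (s−f)²).
That is a quadratic in h: DoF·h² − 2·s·(s−f)·h − DoF·(s−f)² = 0 ⇒ h = (s−f)·(s + √(s² + DoF²)) / DoF = 3352 × (3370 + √(3370² + 997²)) / 997 = 3352 × (3370 + 3514.39) / 997 ≈ 23146 mm.
Then N = f²/(c·h) = 18² / (0.005 × 23146) = 324 / 115.73 ≈ 2.80.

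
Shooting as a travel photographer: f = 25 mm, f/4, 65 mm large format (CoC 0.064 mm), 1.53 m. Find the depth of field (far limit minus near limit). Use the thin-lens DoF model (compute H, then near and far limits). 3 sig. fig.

Hyperfocal distance H = f²/(N·c) + f = 25²/(4 × 0.064) + 25 = 625/0.256 + 25 ≈ 2466.4 mm ≈ 2.466 m.
Near limit Dn = s·(H − f)/(H + s − 2f) = 1530 × (2466.4 − 25) / (2466.4 + 1530 − 2 × 25) = 1530 × 2441.4 / 3946.4 ≈ 946.5 mm.
Far limit Df = s·(H − f)/(H − s) = 1530 × (2466.4 − 25) / (2466.4 − 1530) = 1530 × 2441.4 / 936.4 ≈ 3989.0 mm.
Depth of field = Df − Dn = 3989.0 − 946.5 ≈ 3042.5 mm ≈ 3.04 m.

3.04 m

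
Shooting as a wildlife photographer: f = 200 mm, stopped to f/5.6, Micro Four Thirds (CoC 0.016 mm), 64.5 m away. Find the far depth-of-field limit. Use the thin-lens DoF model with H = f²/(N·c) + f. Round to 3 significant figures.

75.4 m

Hyperfocal distance H = f²/(N·c) + f = 200²/(5.6 × 0.016) + 200 = 40000/0.0896 + 200 ≈ 446628.6 mm ≈ 446.6 m.
Far limit Df = s·(H − f)/(H − s) = 64500 × (446628.6 − 200) / (446628.6 − 64500) = 64500 × 446428.6 / 382128.6 ≈ 75353 mm ≈ 75.4 m.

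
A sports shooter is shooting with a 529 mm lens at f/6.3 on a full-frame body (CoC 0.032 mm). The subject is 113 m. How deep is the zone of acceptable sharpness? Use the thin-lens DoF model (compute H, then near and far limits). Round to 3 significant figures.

18.4 m

Hyperfocal distance H = f²/(N·c) + f = 529²/(6.3 × 0.032) + 529 = 279841/0.2016 + 529 ≈ 1388629.2 mm ≈ 1389 m.
Near limit Dn = s·(H − f)/(H + s − 2f) = 113000 × (1388629.2 − 529) / (1388629.2 + 113000 − 2 × 529) = 113000 × 1388100.2 / 1500571.2 ≈ 104530 mm.
Far limit Df = s·(H − f)/(H − s) = 113000 × (1388629.2 − 529) / (1388629.2 − 113000) = 113000 × 1388100.2 / 1275629.2 ≈ 122963 mm.
Depth of field = Df − Dn = 122963 − 104530 ≈ 18433 mm ≈ 18.4 m.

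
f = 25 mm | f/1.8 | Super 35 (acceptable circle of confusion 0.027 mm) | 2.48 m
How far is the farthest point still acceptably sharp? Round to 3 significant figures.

Hyperfocal distance H = f²/(N·c) + f = 25²/(1.8 × 0.027) + 25 = 625/0.0486 + 25 ≈ 12885.1 mm ≈ 12.89 m.
Far limit Df = s·(H − f)/(H − s) = 2480 × (12885.1 − 25) / (12885.1 − 2480) = 2480 × 12860.1 / 10405.1 ≈ 3065.1 mm ≈ 3.07 m.

3.07 m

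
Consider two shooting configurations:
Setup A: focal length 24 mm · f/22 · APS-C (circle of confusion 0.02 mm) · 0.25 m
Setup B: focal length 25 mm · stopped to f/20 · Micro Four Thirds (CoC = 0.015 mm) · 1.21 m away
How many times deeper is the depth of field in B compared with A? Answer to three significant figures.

22.9

Setup A: H = 24²/(22×0.02) + 24 ≈ 1333.1 mm; DoF = Df − Dn = 302.166 − 213.194 ≈ 88.972 mm.
Setup B: H = 25²/(20×0.015) + 25 ≈ 2108.3 mm; DoF = Df − Dn = 2806.1 − 771.3 ≈ 2034.8 mm.
Ratio = 2034.8 / 88.972 ≈ 22.9.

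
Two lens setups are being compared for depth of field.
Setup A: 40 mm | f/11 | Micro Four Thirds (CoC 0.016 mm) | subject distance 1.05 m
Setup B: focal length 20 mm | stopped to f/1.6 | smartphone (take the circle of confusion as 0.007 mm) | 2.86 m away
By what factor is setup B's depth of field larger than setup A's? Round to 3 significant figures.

1.94

Setup A: H = 40²/(11×0.016) + 40 ≈ 9130.9 mm; DoF = Df − Dn = 1181.24 − 945.01 ≈ 236.23 mm.
Setup B: H = 20²/(1.6×0.007) + 20 ≈ 35734.3 mm; DoF = Df − Dn = 3107.07 − 2649.33 ≈ 457.74 mm.
Ratio = 457.74 / 236.23 ≈ 1.94.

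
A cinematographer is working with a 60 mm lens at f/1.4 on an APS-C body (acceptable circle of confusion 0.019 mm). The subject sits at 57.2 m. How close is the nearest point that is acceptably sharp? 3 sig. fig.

40.2 m

Hyperfocal distance H = f²/(N·c) + f = 60²/(1.4 × 0.019) + 60 = 3600/0.0266 + 60 ≈ 135398.3 mm ≈ 135.4 m.
Near limit Dn = s·(H − f)/(H + s − 2f) = 57200 × (135398.3 − 60) / (135398.3 + 57200 − 2 × 60) = 57200 × 135338.3 / 192478.3 ≈ 40219 mm ≈ 40.2 m.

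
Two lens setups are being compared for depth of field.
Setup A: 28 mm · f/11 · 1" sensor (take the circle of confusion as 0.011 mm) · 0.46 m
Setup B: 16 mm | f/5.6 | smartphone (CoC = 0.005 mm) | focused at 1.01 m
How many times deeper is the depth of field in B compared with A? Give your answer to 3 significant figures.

3.61

Setup A: H = 28²/(11×0.011) + 28 ≈ 6507.3 mm; DoF = Df − Dn = 492.861 − 431.247 ≈ 61.614 mm.
Setup B: H = 16²/(5.6×0.005) + 16 ≈ 9158.9 mm; DoF = Df − Dn = 1133.20 − 910.96 ≈ 222.24 mm.
Ratio = 222.24 / 61.614 ≈ 3.61.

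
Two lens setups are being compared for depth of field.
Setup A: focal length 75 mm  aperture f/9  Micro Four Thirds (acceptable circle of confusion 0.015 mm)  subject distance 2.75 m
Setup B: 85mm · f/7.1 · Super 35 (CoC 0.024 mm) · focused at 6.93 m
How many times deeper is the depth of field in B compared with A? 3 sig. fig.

6.48

Setup A: H = 75²/(9×0.015) + 75 ≈ 41741.7 mm; DoF = Df − Dn = 2938.66 − 2584.10 ≈ 354.56 mm.
Setup B: H = 85²/(7.1×0.024) + 85 ≈ 42485.2 mm; DoF = Df − Dn = 8264.1 − 5966.7 ≈ 2297.4 mm.
Ratio = 2297.4 / 354.56 ≈ 6.48.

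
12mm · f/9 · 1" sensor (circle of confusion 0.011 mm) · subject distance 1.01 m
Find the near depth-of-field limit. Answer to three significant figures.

0.599 m

Hyperfocal distance H = f²/(N·c) + f = 12²/(9 × 0.011) + 12 = 144/0.099 + 12 ≈ 1466.5 mm ≈ 1.467 m.
Near limit Dn = s·(H − f)/(H + s − 2f) = 1010 × (1466.5 − 12) / (1466.5 + 1010 − 2 × 12) = 1010 × 1454.5 / 2452.5 ≈ 599.01 mm ≈ 0.599 m.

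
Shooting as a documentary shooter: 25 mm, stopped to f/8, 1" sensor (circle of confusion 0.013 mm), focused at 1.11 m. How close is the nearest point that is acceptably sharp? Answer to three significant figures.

Hyperfocal distance H = f²/(N·c) + f = 25²/(8 × 0.013) + 25 = 625/0.104 + 25 ≈ 6034.6 mm ≈ 6.035 m.
Near limit Dn = s·(H − f)/(H + s − 2f) = 1110 × (6034.6 − 25) / (6034.6 + 1110 − 2 × 25) = 1110 × 6009.6 / 7094.6 ≈ 940.24 mm ≈ 0.940 m.

0.940 m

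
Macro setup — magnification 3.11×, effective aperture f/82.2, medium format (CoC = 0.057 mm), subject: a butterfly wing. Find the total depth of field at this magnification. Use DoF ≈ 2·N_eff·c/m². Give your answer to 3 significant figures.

At magnification m, DoF ≈ 2·N_eff·c/m² = 2 × 82.2 × 0.057 / 3.11² = 9.371 / 9.672 ≈ 0.969 mm.

0.969 mm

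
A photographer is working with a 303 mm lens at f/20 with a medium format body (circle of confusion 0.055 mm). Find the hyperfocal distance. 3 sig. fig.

83.8 m

Hyperfocal distance H = f²/(N·c) + f = 303²/(20 × 0.055) + 303 = 91809/1.1 + 303 ≈ 83765.7 mm ≈ 83.8 m.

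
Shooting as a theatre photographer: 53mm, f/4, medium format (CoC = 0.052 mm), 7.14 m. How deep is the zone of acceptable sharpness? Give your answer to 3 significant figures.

Hyperfocal distance H = f²/(N·c) + f = 53²/(4 × 0.052) + 53 = 2809/0.208 + 53 ≈ 13557.8 mm ≈ 13.56 m.
Near limit Dn = s·(H − f)/(H + s − 2f) = 7140 × (13557.8 − 53) / (13557.8 + 7140 − 2 × 53) = 7140 × 13504.8 / 20591.8 ≈ 4683 mm.
Far limit Df = s·(H − f)/(H − s) = 7140 × (13557.8 − 53) / (13557.8 − 7140) = 7140 × 13504.8 / 6417.8 ≈ 15024 mm.
Depth of field = Df − Dn = 15024 − 4683 ≈ 10341 mm ≈ 10.3 m.

10.3 m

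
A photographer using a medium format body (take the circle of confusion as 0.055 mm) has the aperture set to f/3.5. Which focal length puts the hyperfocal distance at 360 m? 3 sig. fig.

From H = f²/(N·c) + f, with f ≪ H: f ≈ √(H·N·c) = √(360000 × 3.5 × 0.055) = √69300 ≈ 263.2 mm.
The +f correction barely moves this — solving exactly, f² + N·c·f − N·c·H = 0 ⇒ f = (−N·c + √((N·c)² + 4·N·c·H))/2 = (−0.1925 + √277200)/2 ≈ 263.15 mm, so f ≈ 263 mm.

263 mm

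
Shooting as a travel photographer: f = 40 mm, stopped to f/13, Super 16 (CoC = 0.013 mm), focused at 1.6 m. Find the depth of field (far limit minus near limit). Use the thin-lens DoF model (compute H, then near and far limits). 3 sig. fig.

0.542 m

Hyperfocal distance H = f²/(N·c) + f = 40²/(13 × 0.013) + 40 = 1600/0.169 + 40 ≈ 9507.5 mm ≈ 9.507 m.
Near limit Dn = s·(H − f)/(H + s − 2f) = 1600 × (9507.5 − 40) / (9507.5 + 1600 − 2 × 40) = 1600 × 9467.5 / 11027.5 ≈ 1373.66 mm.
Far limit Df = s·(H − f)/(H − s) = 1600 × (9507.5 − 40) / (9507.5 − 1600) = 1600 × 9467.5 / 7907.5 ≈ 1915.65 mm.
Depth of field = Df − Dn = 1915.65 − 1373.66 ≈ 541.99 mm ≈ 0.542 m.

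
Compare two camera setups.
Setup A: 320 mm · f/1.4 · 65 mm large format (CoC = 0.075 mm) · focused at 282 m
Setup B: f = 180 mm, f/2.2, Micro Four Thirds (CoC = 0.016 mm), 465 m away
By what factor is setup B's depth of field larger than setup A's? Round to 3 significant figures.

3.55

Setup A: H = 320²/(1.4×0.075) + 320 ≈ 975558.1 mm; DoF = Df − Dn = 396531 − 218803 ≈ 177728 mm.
Setup B: H = 180²/(2.2×0.016) + 180 ≈ 920634.5 mm; DoF = Df − Dn = 939374 − 308972 ≈ 630402 mm.
Ratio = 630402 / 177728 ≈ 3.55.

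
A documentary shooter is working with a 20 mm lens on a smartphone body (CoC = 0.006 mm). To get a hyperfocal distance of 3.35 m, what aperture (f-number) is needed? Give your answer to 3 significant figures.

Rearrange H = f²/(N·c) + f for N: N = f² / ((H − f)·c).
N = 20² / ((3350 − 20) × 0.006) = 400 / 19.98 ≈ 20.

f/20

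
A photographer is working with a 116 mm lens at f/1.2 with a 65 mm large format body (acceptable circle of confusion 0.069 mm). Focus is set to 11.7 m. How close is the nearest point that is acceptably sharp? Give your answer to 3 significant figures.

10.9 m

Hyperfocal distance H = f²/(N·c) + f = 116²/(1.2 × 0.069) + 116 = 13456/0.0828 + 116 ≈ 162628.1 mm ≈ 162.6 m.
Near limit Dn = s·(H − f)/(H + s − 2f) = 11700 × (162628.1 − 116) / (162628.1 + 11700 − 2 × 116) = 11700 × 162512.1 / 174096.1 ≈ 10922 mm ≈ 10.9 m.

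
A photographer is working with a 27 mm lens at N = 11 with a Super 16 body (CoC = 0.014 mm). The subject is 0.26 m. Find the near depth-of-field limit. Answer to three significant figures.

248 mm

Hyperfocal distance H = f²/(N·c) + f = 27²/(11 × 0.014) + 27 = 729/0.154 + 27 ≈ 4760.8 mm ≈ 4.761 m.
Near limit Dn = s·(H − f)/(H + s − 2f) = 260 × (4760.8 − 27) / (4760.8 + 260 − 2 × 27) = 260 × 4733.8 / 4966.8 ≈ 247.80 mm.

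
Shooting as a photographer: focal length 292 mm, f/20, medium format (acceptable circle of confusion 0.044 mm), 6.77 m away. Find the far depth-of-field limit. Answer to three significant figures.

7.26 m

Hyperfocal distance H = f²/(N·c) + f = 292²/(20 × 0.044) + 292 = 85264/0.88 + 292 ≈ 97182.9 mm ≈ 97.18 m.
Far limit Df = s·(H − f)/(H − s) = 6770 × (97182.9 − 292) / (97182.9 − 6770) = 6770 × 96890.9 / 90412.9 ≈ 7255.1 mm ≈ 7.26 m.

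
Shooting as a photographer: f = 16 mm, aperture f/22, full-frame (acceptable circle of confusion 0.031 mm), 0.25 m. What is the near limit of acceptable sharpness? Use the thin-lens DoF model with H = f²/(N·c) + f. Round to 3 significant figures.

Hyperfocal distance H = f²/(N·c) + f = 16²/(22 × 0.031) + 16 = 256/0.682 + 16 ≈ 391.4 mm ≈ 0.391 m.
Near limit Dn = s·(H − f)/(H + s − 2f) = 250 × (391.4 − 16) / (391.4 + 250 − 2 × 16) = 250 × 375.4 / 609.4 ≈ 154.00 mm.

154 mm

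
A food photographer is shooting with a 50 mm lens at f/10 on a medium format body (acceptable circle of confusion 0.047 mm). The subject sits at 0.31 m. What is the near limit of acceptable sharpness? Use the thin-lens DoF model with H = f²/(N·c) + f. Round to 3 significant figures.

Hyperfocal distance H = f²/(N·c) + f = 50²/(10 × 0.047) + 50 = 2500/0.47 + 50 ≈ 5369.1 mm ≈ 5.369 m.
Near limit Dn = s·(H − f)/(H + s − 2f) = 310 × (5369.1 − 50) / (5369.1 + 310 − 2 × 50) = 310 × 5319.1 / 5579.1 ≈ 295.55 mm.

296 mm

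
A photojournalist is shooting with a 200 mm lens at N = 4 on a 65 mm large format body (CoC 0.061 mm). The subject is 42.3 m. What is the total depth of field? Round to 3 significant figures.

23.3 m

Hyperfocal distance H = f²/(N·c) + f = 200²/(4 × 0.061) + 200 = 40000/0.244 + 200 ≈ 164134.4 mm ≈ 164.1 m.
Near limit Dn = s·(H − f)/(H + s − 2f) = 42300 × (164134.4 − 200) / (164134.4 + 42300 − 2 × 200) = 42300 × 163934.4 / 206034.4 ≈ 33657 mm.
Far limit Df = s·(H − f)/(H − s) = 42300 × (164134.4 − 200) / (164134.4 − 42300) = 42300 × 163934.4 / 121834.4 ≈ 56917 mm.
Depth of field = Df − Dn = 56917 − 33657 ≈ 23260 mm ≈ 23.3 m.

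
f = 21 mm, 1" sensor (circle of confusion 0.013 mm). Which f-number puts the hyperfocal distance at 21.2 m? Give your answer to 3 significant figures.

f/1.60

Rearrange H = f²/(N·c) + f for N: N = f² / ((H − f)·c).
N = 21² / ((21200 − 21) × 0.013) = 441 / 275.3 ≈ 1.60.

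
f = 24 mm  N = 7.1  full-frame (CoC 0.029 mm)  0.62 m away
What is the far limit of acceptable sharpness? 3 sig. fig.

Hyperfocal distance H = f²/(N·c) + f = 24²/(7.1 × 0.029) + 24 = 576/0.2059 + 24 ≈ 2821.5 mm ≈ 2.821 m.
Far limit Df = s·(H − f)/(H − s) = 620 × (2821.5 − 24) / (2821.5 − 620) = 620 × 2797.5 / 2201.5 ≈ 787.85 mm ≈ 0.788 m.

0.788 m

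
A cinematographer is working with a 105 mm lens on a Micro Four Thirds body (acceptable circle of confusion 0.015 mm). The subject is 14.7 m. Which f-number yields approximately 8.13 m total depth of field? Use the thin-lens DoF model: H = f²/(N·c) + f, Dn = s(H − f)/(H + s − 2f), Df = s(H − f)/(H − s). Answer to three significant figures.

f/13

Write h = H − f = f²/(N·c). The thin-lens limits are Dn = s·h/(h + (s−f)) and Df = s·h/(h − (s−f)), so DoF = Df − Dn = 2·s·(s−f)·h / (h² − (s−f)²).
That is a quadratic in h: DoF·h² − 2·s·(s−f)·h − DoF·(s−f)² = 0 ⇒ h = (s−f)·(s + √(s² + DoF²)) / DoF = 14595 × (14700 + √(14700² + 8130²)) / 8130 = 14595 × (14700 + 16798.4) / 8130 ≈ 56546 mm.
Then N = f²/(c·h) = 105² / (0.015 × 56546) = 11025 / 848.19 ≈ 13.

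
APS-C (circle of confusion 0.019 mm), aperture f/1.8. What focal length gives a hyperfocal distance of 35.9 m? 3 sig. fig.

From H = f²/(N·c) + f, with f ≪ H: f ≈ √(H·N·c) = √(35900 × 1.8 × 0.019) = √1227.8 ≈ 35.04 mm.
The +f correction barely moves this — solving exactly, f² + N·c·f − N·c·H = 0 ⇒ f = (−N·c + √((N·c)² + 4·N·c·H))/2 = (−0.0342 + √4911.1)/2 ≈ 35.023 mm, so f ≈ 35.0 mm.

35.0 mm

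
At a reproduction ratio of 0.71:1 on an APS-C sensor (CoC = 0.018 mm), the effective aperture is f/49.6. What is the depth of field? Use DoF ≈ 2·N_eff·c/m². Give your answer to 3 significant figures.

3.54 mm

At magnification m, DoF ≈ 2·N_eff·c/m² = 2 × 49.6 × 0.018 / 0.71² = 1.786 / 0.5041 ≈ 3.54 mm.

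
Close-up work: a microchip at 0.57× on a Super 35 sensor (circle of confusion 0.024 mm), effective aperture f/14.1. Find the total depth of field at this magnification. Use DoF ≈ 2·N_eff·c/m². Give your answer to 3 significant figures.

2.08 mm

At magnification m, DoF ≈ 2·N_eff·c/m² = 2 × 14.1 × 0.024 / 0.57² = 0.6768 / 0.3249 ≈ 2.08 mm.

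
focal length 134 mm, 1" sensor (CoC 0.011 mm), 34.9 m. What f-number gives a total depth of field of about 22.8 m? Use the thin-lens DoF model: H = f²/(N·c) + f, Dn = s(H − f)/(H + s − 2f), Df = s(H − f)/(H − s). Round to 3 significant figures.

Write h = H − f = f²/(N·c). The thin-lens limits are Dn = s·h/(h + (s−f)) and Df = s·h/(h − (s−f)), so DoF = Df − Dn = 2·s·(s−f)·h / (h² − (s−f)²).
That is a quadratic in h: DoF·h² − 2·s·(s−f)·h − DoF·(s−f)² = 0 ⇒ h = (s−f)·(s + √(s² + DoF²)) / DoF = 34766 × (34900 + √(34900² + 22800²)) / 22800 = 34766 × (34900 + 41687.5) / 22800 ≈ 116783 mm.
Then N = f²/(c·h) = 134² / (0.011 × 116783) = 17956 / 1284.6 ≈ 14.

f/14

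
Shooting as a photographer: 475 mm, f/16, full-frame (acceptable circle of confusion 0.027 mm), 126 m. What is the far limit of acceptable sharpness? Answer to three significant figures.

166 m

Hyperfocal distance H = f²/(N·c) + f = 475²/(16 × 0.027) + 475 = 225625/0.432 + 475 ≈ 522755.1 mm ≈ 522.8 m.
Far limit Df = s·(H − f)/(H − s) = 126000 × (522755.1 − 475) / (522755.1 − 126000) = 126000 × 522280.1 / 396755.1 ≈ 165864 mm ≈ 166 m.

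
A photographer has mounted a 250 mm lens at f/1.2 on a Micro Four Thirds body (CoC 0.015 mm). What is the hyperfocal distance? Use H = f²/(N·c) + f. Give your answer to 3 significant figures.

3470 m

Hyperfocal distance H = f²/(N·c) + f = 250²/(1.2 × 0.015) + 250 = 62500/0.018 + 250 ≈ 3472472.2 mm ≈ 3470 m.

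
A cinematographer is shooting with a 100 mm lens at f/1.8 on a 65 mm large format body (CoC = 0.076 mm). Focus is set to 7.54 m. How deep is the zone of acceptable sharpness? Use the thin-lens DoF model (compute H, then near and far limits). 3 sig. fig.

1.55 m

Hyperfocal distance H = f²/(N·c) + f = 100²/(1.8 × 0.076) + 100 = 10000/0.1368 + 100 ≈ 73199.4 mm ≈ 73.20 m.
Near limit Dn = s·(H − f)/(H + s − 2f) = 7540 × (73199.4 − 100) / (73199.4 + 7540 − 2 × 100) = 7540 × 73099.4 / 80539.4 ≈ 6843.5 mm.
Far limit Df = s·(H − f)/(H − s) = 7540 × (73199.4 − 100) / (73199.4 − 7540) = 7540 × 73099.4 / 65659.4 ≈ 8394.4 mm.
Depth of field = Df − Dn = 8394.4 − 6843.5 ≈ 1550.9 mm ≈ 1.55 m.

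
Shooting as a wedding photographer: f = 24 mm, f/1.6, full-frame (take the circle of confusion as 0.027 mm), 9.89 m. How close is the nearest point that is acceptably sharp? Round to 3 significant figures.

5.68 m

Hyperfocal distance H = f²/(N·c) + f = 24²/(1.6 × 0.027) + 24 = 576/0.0432 + 24 ≈ 13357.3 mm ≈ 13.36 m.
Near limit Dn = s·(H − f)/(H + s − 2f) = 9890 × (13357.3 − 24) / (13357.3 + 9890 − 2 × 24) = 9890 × 13333.3 / 23199.3 ≈ 5684.1 mm ≈ 5.68 m.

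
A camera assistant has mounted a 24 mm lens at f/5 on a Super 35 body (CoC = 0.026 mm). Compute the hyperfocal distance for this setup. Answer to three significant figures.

4.45 m

Hyperfocal distance H = f²/(N·c) + f = 24²/(5 × 0.026) + 24 = 576/0.13 + 24 ≈ 4454.8 mm ≈ 4.45 m.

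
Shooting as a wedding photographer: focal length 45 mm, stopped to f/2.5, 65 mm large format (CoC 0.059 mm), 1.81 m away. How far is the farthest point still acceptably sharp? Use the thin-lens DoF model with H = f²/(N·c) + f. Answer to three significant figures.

Hyperfocal distance H = f²/(N·c) + f = 45²/(2.5 × 0.059) + 45 = 2025/0.1475 + 45 ≈ 13773.8 mm ≈ 13.77 m.
Far limit Df = s·(H − f)/(H − s) = 1810 × (13773.8 − 45) / (13773.8 − 1810) = 1810 × 13728.8 / 11963.8 ≈ 2077.0 mm ≈ 2.08 m.

2.08 m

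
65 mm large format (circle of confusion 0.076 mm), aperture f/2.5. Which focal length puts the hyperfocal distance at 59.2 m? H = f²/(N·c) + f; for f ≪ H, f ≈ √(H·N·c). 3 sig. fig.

From H = f²/(N·c) + f, with f ≪ H: f ≈ √(H·N·c) = √(59200 × 2.5 × 0.076) = √11248 ≈ 106.1 mm.
The +f correction barely moves this — solving exactly, f² + N·c·f − N·c·H = 0 ⇒ f = (−N·c + √((N·c)² + 4·N·c·H))/2 = (−0.19 + √44992)/2 ≈ 105.96 mm, so f ≈ 106 mm.

106 mm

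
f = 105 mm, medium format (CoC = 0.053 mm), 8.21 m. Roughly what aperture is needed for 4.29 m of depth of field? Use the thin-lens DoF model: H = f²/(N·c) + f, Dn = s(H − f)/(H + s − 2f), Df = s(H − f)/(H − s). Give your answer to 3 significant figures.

f/6.30

Write h = H − f = f²/(N·c). The thin-lens limits are Dn = s·h/(h + (s−f)) and Df = s·h/(h − (s−f)), so DoF = Df − Dn = 2·s·(s−f)·h / (h² − (s−f)²).
That is a quadratic in h: DoF·h² − 2·s·(s−f)·h − DoF·(s−f)² = 0 ⇒ h = (s−f)·(s + √(s² + DoF²)) / DoF = 8105 × (8210 + √(8210² + 4290²)) / 4290 = 8105 × (8210 + 9263.27) / 4290 ≈ 33012 mm.
Then N = f²/(c·h) = 105² / (0.053 × 33012) = 11025 / 1749.6 ≈ 6.30.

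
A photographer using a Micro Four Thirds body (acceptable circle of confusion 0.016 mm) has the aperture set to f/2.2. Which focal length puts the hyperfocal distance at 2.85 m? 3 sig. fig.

From H = f²/(N·c) + f, with f ≪ H: f ≈ √(H·N·c) = √(2850 × 2.2 × 0.016) = √100.32 ≈ 10.02 mm.
The +f correction barely moves this — solving exactly, f² + N·c·f − N·c·H = 0 ⇒ f = (−N·c + √((N·c)² + 4·N·c·H))/2 = (−0.0352 + √401.28)/2 ≈ 9.9984 mm, so f ≈ 10.0 mm.

10.0 mm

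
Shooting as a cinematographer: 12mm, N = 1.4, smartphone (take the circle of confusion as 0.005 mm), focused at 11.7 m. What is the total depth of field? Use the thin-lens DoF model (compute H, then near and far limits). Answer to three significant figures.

Hyperfocal distance H = f²/(N·c) + f = 12²/(1.4 × 0.005) + 12 = 144/0.007 + 12 ≈ 20583.4 mm ≈ 20.58 m.
Near limit Dn = s·(H − f)/(H + s − 2f) = 11700 × (20583.4 − 12) / (20583.4 + 11700 − 2 × 12) = 11700 × 20571.4 / 32259.4 ≈ 7461 mm.
Far limit Df = s·(H − f)/(H − s) = 11700 × (20583.4 − 12) / (20583.4 − 11700) = 11700 × 20571.4 / 8883.4 ≈ 27094 mm.
Depth of field = Df − Dn = 27094 − 7461 ≈ 19633 mm ≈ 19.6 m.

19.6 m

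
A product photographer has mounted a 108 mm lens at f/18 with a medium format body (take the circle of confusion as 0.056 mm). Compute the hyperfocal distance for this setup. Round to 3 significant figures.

11.7 m

Hyperfocal distance H = f²/(N·c) + f = 108²/(18 × 0.056) + 108 = 11664/1.008 + 108 ≈ 11679.4 mm ≈ 11.7 m.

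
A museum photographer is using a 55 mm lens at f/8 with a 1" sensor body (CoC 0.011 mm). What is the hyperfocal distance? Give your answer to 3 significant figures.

Hyperfocal distance H = f²/(N·c) + f = 55²/(8 × 0.011) + 55 = 3025/0.088 + 55 ≈ 34430.0 mm ≈ 34.4 m.

34.4 m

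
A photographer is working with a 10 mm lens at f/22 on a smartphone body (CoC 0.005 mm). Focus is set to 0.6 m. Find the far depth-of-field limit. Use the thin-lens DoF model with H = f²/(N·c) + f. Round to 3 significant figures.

1.71 m

Hyperfocal distance H = f²/(N·c) + f = 10²/(22 × 0.005) + 10 = 100/0.11 + 10 ≈ 919.1 mm ≈ 0.919 m.
Far limit Df = s·(H − f)/(H − s) = 600 × (919.1 − 10) / (919.1 − 600) = 600 × 909.1 / 319.1 ≈ 1709.4 mm ≈ 1.71 m.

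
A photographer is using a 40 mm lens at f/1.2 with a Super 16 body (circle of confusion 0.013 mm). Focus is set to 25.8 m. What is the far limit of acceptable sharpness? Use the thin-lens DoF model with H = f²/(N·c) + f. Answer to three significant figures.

Hyperfocal distance H = f²/(N·c) + f = 40²/(1.2 × 0.013) + 40 = 1600/0.0156 + 40 ≈ 102604.1 mm ≈ 102.6 m.
Far limit Df = s·(H − f)/(H − s) = 25800 × (102604.1 − 40) / (102604.1 − 25800) = 25800 × 102564.1 / 76804.1 ≈ 34453 mm ≈ 34.5 m.

34.5 m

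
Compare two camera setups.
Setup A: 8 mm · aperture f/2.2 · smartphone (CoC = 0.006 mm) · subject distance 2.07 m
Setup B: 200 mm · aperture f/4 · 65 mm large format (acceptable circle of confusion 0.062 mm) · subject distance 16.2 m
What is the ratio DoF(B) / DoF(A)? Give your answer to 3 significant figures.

Setup A: H = 8²/(2.2×0.006) + 8 ≈ 4856.5 mm; DoF = Df − Dn = 3601.8 − 1452.3 ≈ 2149.5 mm.
Setup B: H = 200²/(4×0.062) + 200 ≈ 161490.3 mm; DoF = Df − Dn = 17984.0 − 14738.0 ≈ 3246.0 mm.
Ratio = 3246.0 / 2149.5 ≈ 1.51.

1.51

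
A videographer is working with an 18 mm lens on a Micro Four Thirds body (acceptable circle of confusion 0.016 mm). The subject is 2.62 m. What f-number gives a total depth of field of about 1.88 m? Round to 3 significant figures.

f/2.50

Write h = H − f = f²/(N·c). The thin-lens limits are Dn = s·h/(h + (s−f)) and Df = s·h/(h − (s−f)), so DoF = Df − Dn = 2·s·(s−f)·h / (h² − (s−f)²).
That is a quadratic in h: DoF·h² − 2·s·(s−f)·h − DoF·(s−f)² = 0 ⇒ h = (s−f)·(s + √(s² + DoF²)) / DoF = 2602 × (2620 + √(2620² + 1880²)) / 1880 = 2602 × (2620 + 3224.72) / 1880 ≈ 8089.3 mm.
Then N = f²/(c·h) = 18² / (0.016 × 8089.3) = 324 / 129.43 ≈ 2.50.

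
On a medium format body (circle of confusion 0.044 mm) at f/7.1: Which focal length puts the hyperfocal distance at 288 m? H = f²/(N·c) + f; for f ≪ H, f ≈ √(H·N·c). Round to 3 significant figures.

From H = f²/(N·c) + f, with f ≪ H: f ≈ √(H·N·c) = √(288000 × 7.1 × 0.044) = √89971 ≈ 300.0 mm.
The +f correction barely moves this — solving exactly, f² + N·c·f − N·c·H = 0 ⇒ f = (−N·c + √((N·c)² + 4·N·c·H))/2 = (−0.3124 + √359885)/2 ≈ 299.80 mm, so f ≈ 300 mm.

300 mm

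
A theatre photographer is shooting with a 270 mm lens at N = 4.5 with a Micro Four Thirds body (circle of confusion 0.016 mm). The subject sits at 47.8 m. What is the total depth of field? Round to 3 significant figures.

4.50 m

Hyperfocal distance H = f²/(N·c) + f = 270²/(4.5 × 0.016) + 270 = 72900/0.072 + 270 ≈ 1012770.0 mm ≈ 1013 m.
Near limit Dn = s·(H − f)/(H + s − 2f) = 47800 × (1012770.0 − 270) / (1012770.0 + 47800 − 2 × 270) = 47800 × 1012500.0 / 1060030.0 ≈ 45656.7 mm.
Far limit Df = s·(H − f)/(H − s) = 47800 × (1012770.0 − 270) / (1012770.0 − 47800) = 47800 × 1012500.0 / 964970.0 ≈ 50154.4 mm.
Depth of field = Df − Dn = 50154.4 − 45656.7 ≈ 4497.7 mm ≈ 4.50 m.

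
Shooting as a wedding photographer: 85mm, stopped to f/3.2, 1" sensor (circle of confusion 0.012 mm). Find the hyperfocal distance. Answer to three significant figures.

Hyperfocal distance H = f²/(N·c) + f = 85²/(3.2 × 0.012) + 85 = 7225/0.0384 + 85 ≈ 188236.0 mm ≈ 188 m.

188 m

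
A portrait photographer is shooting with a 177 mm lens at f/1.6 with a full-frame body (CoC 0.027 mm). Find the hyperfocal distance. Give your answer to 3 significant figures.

725 m

Hyperfocal distance H = f²/(N·c) + f = 177²/(1.6 × 0.027) + 177 = 31329/0.0432 + 177 ≈ 725385.3 mm ≈ 725 m.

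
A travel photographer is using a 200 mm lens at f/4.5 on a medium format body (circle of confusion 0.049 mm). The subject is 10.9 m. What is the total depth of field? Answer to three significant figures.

Hyperfocal distance H = f²/(N·c) + f = 200²/(4.5 × 0.049) + 200 = 40000/0.2205 + 200 ≈ 181605.9 mm ≈ 181.6 m.
Near limit Dn = s·(H − f)/(H + s − 2f) = 10900 × (181605.9 − 200) / (181605.9 + 10900 − 2 × 200) = 10900 × 181405.9 / 192105.9 ≈ 10292.9 mm.
Far limit Df = s·(H − f)/(H − s) = 10900 × (181605.9 − 200) / (181605.9 − 10900) = 10900 × 181405.9 / 170705.9 ≈ 11583.2 mm.
Depth of field = Df − Dn = 11583.2 − 10292.9 ≈ 1290.3 mm ≈ 1.29 m.

1.29 m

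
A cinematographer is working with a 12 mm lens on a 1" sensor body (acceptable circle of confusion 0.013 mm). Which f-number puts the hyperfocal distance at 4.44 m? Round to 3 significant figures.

Rearrange H = f²/(N·c) + f for N: N = f² / ((H − f)·c).
N = 12² / ((4440 − 12) × 0.013) = 144 / 57.56 ≈ 2.50.

f/2.50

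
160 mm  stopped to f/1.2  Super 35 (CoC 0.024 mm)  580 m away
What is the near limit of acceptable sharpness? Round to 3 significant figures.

351 m

Hyperfocal distance H = f²/(N·c) + f = 160²/(1.2 × 0.024) + 160 = 25600/0.0288 + 160 ≈ 889048.9 mm ≈ 889.0 m.
Near limit Dn = s·(H − f)/(H + s − 2f) = 580000 × (889048.9 − 160) / (889048.9 + 580000 − 2 × 160) = 580000 × 888888.9 / 1468728.9 ≈ 351022 mm ≈ 351 m.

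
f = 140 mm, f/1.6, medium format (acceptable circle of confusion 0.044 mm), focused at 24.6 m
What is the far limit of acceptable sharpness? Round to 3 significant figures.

Hyperfocal distance H = f²/(N·c) + f = 140²/(1.6 × 0.044) + 140 = 19600/0.0704 + 140 ≈ 278549.1 mm ≈ 278.5 m.
Far limit Df = s·(H − f)/(H − s) = 24600 × (278549.1 − 140) / (278549.1 − 24600) = 24600 × 278409.1 / 253949.1 ≈ 26969 mm ≈ 27.0 m.

27.0 m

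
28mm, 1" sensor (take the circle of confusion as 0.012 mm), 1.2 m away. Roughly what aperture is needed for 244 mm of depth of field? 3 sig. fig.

Write h = H − f = f²/(N·c). The thin-lens limits are Dn = s·h/(h + (s−f)) and Df = s·h/(h − (s−f)), so DoF = Df − Dn = 2·s·(s−f)·h / (h² − (s−f)²).
That is a quadratic in h: DoF·h² − 2·s·(s−f)·h − DoF·(s−f)² = 0 ⇒ h = (s−f)·(s + √(s² + DoF²)) / DoF = 1172 × (1200 + √(1200² + 244²)) / 244 = 1172 × (1200 + 1224.56) / 244 ≈ 11646 mm.
Then N = f²/(c·h) = 28² / (0.012 × 11646) = 784 / 139.75 ≈ 5.61.

f/5.61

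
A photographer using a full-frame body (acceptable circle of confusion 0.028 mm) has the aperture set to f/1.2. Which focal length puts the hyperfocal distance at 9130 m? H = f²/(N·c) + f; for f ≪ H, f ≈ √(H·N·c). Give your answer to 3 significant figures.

From H = f²/(N·c) + f, with f ≪ H: f ≈ √(H·N·c) = √(9130000 × 1.2 × 0.028) = √306768 ≈ 553.9 mm.
The +f correction barely moves this — solving exactly, f² + N·c·f − N·c·H = 0 ⇒ f = (−N·c + √((N·c)² + 4·N·c·H))/2 = (−0.0336 + √1227072)/2 ≈ 553.85 mm, so f ≈ 554 mm.

554 mm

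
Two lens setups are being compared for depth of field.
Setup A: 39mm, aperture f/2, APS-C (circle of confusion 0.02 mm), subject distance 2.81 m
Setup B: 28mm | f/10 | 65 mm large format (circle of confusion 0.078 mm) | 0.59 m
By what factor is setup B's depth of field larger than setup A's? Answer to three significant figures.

2.33

Setup A: H = 39²/(2×0.02) + 39 ≈ 38064.0 mm; DoF = Df − Dn = 3030.87 − 2619.14 ≈ 411.73 mm.
Setup B: H = 28²/(10×0.078) + 28 ≈ 1033.1 mm; DoF = Df − Dn = 1338.27 − 378.42 ≈ 959.85 mm.
Ratio = 959.85 / 411.73 ≈ 2.33.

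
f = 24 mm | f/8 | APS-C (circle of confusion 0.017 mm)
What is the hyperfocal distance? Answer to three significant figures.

4.26 m

Hyperfocal distance H = f²/(N·c) + f = 24²/(8 × 0.017) + 24 = 576/0.136 + 24 ≈ 4259.3 mm ≈ 4.26 m.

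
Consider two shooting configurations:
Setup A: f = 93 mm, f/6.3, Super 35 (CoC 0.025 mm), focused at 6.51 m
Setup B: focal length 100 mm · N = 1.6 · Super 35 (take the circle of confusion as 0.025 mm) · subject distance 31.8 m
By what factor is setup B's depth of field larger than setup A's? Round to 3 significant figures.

Setup A: H = 93²/(6.3×0.025) + 93 ≈ 55007.3 mm; DoF = Df − Dn = 7371.4 − 5828.9 ≈ 1542.5 mm.
Setup B: H = 100²/(1.6×0.025) + 100 ≈ 250100.0 mm; DoF = Df − Dn = 36417.8 − 28221.5 ≈ 8196.3 mm.
Ratio = 8196.3 / 1542.5 ≈ 5.31.

5.31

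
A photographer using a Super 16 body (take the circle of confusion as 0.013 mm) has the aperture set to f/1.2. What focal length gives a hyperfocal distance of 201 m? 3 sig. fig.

56.0 mm

From H = f²/(N·c) + f, with f ≪ H: f ≈ √(H·N·c) = √(201000 × 1.2 × 0.013) = √3135.6 ≈ 56.00 mm.
The +f correction barely moves this — solving exactly, f² + N·c·f − N·c·H = 0 ⇒ f = (−N·c + √((N·c)² + 4·N·c·H))/2 = (−0.0156 + √12542)/2 ≈ 55.989 mm, so f ≈ 56.0 mm.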